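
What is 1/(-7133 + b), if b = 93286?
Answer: 1/86153 ≈ 1.1607e-5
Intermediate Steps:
1/(-7133 + b) = 1/(-7133 + 93286) = 1/86153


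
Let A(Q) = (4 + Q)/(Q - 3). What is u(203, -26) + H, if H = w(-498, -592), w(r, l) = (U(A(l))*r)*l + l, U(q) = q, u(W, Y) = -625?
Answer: 24661099/85 ≈ 2.9013e+5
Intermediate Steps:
A(Q) = (4 + Q)/(-3 + Q)
w(r, l) = l + l*r*(4 + l)/(-3 + l) (w(r, l) = (((4 + l)/(-3 + l))*r)*l + l = (r*(4 + l)/(-3 + l))*l + l = l*r*(4 + l)/(-3 + l) + l = l + l*r*(4 + l)/(-3 + l))
H = 24714224/85 (H = -592*(-3 - 592 - 498*(4 - 592))/(-3 - 592) = -592*(-3 - 592 - 498*(-588))/(-595) = -592*(-1/595)*(-3 - 592 + 292824) = -592*(-1/595)*292229 = 24714224/85 ≈ 2.9076e+5)
u(203, -26) + H = -625 + 24714224/85 = 24661099/85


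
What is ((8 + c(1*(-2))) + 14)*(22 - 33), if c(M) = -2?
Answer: -220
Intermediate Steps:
((8 + c(1*(-2))) + 14)*(22 - 33) = ((8 - 2) + 14)*(22 - 33) = (6 + 14)*(-11) = 20*(-11) = -220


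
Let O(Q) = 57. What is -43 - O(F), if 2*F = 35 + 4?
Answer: -100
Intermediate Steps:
F = 39/2 (F = (35 + 4)/2 = (½)*39 = 39/2 ≈ 19.500)
-43 - O(F) = -43 - 1*57 = -43 - 57 = -100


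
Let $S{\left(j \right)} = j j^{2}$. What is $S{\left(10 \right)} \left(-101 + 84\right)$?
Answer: $-17000$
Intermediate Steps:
$S{\left(j \right)} = j^{3}$
$S{\left(10 \right)} \left(-101 + 84\right) = 10^{3} \left(-101 + 84\right) = 1000 \left(-17\right) = -17000$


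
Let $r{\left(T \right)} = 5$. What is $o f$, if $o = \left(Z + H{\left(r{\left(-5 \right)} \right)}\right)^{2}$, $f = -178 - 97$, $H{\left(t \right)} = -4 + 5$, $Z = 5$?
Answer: $-9900$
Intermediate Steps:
$H{\left(t \right)} = 1$
$f = -275$ ($f = -178 - 97 = -275$)
$o = 36$ ($o = \left(5 + 1\right)^{2} = 6^{2} = 36$)
$o f = 36 \left(-275\right) = -9900$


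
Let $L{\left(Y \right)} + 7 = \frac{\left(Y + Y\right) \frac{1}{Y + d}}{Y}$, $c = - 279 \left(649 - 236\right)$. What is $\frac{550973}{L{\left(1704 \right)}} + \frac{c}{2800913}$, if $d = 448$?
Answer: $- \frac{1660513591438061}{21093675803} \approx -78721.0$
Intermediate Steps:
$c = -115227$ ($c = \left(-279\right) 413 = -115227$)
$L{\left(Y \right)} = -7 + \frac{2}{448 + Y}$ ($L{\left(Y \right)} = -7 + \frac{\left(Y + Y\right) \frac{1}{Y + 448}}{Y} = -7 + \frac{2 Y \frac{1}{448 + Y}}{Y} = -7 + \frac{2}{448 + Y}$)
$\frac{550973}{L{\left(1704 \right)}} + \frac{c}{2800913} = \frac{550973}{\frac{1}{448 + 1704} \left(-3134 - 11928\right)} - \frac{115227}{2800913} = \frac{550973}{\frac{1}{2152} \left(-3134 - 11928\right)} - \frac{115227}{2800913} = \frac{550973}{\frac{1}{2152} \left(-15062\right)} - \frac{115227}{2800913} = \frac{550973}{- \frac{7531}{1076}} - \frac{115227}{2800913} = 550973 \left(- \frac{1076}{7531}\right) - \frac{115227}{2800913} = - \frac{592846948}{7531} - \frac{115227}{2800913} = - \frac{1660513591438061}{21093675803}$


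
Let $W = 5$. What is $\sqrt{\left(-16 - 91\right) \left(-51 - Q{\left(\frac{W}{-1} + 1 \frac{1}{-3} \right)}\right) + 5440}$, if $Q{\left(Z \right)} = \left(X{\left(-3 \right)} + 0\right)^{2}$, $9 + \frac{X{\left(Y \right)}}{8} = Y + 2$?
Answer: $\sqrt{695697} \approx 834.08$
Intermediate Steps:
$X{\left(Y \right)} = -56 + 8 Y$ ($X{\left(Y \right)} = -72 + 8 \left(Y + 2\right) = -72 + 8 \left(2 + Y\right) = -72 + \left(16 + 8 Y\right) = -56 + 8 Y$)
$Q{\left(Z \right)} = 6400$ ($Q{\left(Z \right)} = \left(\left(-56 + 8 \left(-3\right)\right) + 0\right)^{2} = \left(\left(-56 - 24\right) + 0\right)^{2} = \left(-80 + 0\right)^{2} = \left(-80\right)^{2} = 6400$)
$\sqrt{\left(-16 - 91\right) \left(-51 - Q{\left(\frac{W}{-1} + 1 \frac{1}{-3} \right)}\right) + 5440} = \sqrt{\left(-16 - 91\right) \left(-51 - 6400\right) + 5440} = \sqrt{- 107 \left(-51 - 6400\right) + 5440} = \sqrt{\left(-107\right) \left(-6451\right) + 5440} = \sqrt{690257 + 5440} = \sqrt{695697}$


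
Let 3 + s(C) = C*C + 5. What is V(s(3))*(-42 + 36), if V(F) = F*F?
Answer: -726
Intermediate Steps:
s(C) = 2 + C² (s(C) = -3 + (C*C + 5) = -3 + (C² + 5) = -3 + (5 + C²) = 2 + C²)
V(F) = F²
V(s(3))*(-42 + 36) = (2 + 3²)²*(-42 + 36) = (2 + 9)²*(-6) = 11²*(-6) = 121*(-6) = -726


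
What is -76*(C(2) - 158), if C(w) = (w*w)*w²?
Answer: 10792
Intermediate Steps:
C(w) = w⁴ (C(w) = w²*w² = w⁴)
-76*(C(2) - 158) = -76*(2⁴ - 158) = -76*(16 - 158) = -76*(-142) = 10792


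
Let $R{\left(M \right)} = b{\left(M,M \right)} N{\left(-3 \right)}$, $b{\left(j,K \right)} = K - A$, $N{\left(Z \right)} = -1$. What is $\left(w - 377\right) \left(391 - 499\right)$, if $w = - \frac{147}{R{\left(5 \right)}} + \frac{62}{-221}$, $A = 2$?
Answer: $\frac{7835400}{221} \approx 35454.0$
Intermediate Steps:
$b{\left(j,K \right)} = -2 + K$ ($b{\left(j,K \right)} = K - 2 = -2 + K$)
$R{\left(M \right)} = 2 - M$ ($R{\left(M \right)} = \left(-2 + M\right) \left(-1\right) = 2 - M$)
$w = \frac{10767}{221}$ ($w = - \frac{147}{2 - 5} + \frac{62}{-221} = - \frac{147}{2 - 5} + 62 \left(- \frac{1}{221}\right) = - \frac{147}{-3} - \frac{62}{221} = \left(-147\right) \left(- \frac{1}{3}\right) - \frac{62}{221} = 49 - \frac{62}{221} = \frac{10767}{221} \approx 48.719$)
$\left(w - 377\right) \left(391 - 499\right) = \left(\frac{10767}{221} - 377\right) \left(391 - 499\right) = \left(- \frac{72550}{221}\right) \left(-108\right) = \frac{7835400}{221}$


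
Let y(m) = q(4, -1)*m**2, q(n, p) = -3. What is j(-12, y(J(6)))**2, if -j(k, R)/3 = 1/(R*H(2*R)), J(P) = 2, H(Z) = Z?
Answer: 1/9216 ≈ 0.00010851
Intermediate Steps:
y(m) = -3*m**2
j(k, R) = -3/(2*R**2) (j(k, R) = -3/(R*(2*R)) = -3*1/(2*R)/R = -3/(2*R**2))
j(-12, y(J(6)))**2 = (-3/(2*(-3*2**2)**2))**2 = (-3/(2*(-3*4)**2))**2 = (-3/2/(-12)**2)**2 = (-3/2*1/144)**2 = (-1/96)**2 = 1/9216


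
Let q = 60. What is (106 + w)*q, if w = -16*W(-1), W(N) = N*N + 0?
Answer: 5400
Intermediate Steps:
W(N) = N**2 (W(N) = N**2 + 0 = N**2)
w = -16 (w = -16*(-1)**2 = -16*1 = -16)
(106 + w)*q = (106 - 16)*60 = 90*60 = 5400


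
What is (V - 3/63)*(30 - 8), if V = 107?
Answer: 49412/21 ≈ 2353.0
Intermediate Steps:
(V - 3/63)*(30 - 8) = (107 - 3/63)*(30 - 8) = (107 - 3*1/63)*22 = (107 - 1/21)*22 = (2246/21)*22 = 49412/21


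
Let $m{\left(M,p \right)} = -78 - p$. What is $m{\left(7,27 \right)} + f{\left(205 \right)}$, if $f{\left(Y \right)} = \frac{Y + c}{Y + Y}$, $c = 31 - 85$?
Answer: $- \frac{42899}{410} \approx -104.63$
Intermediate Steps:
$c = -54$
$f{\left(Y \right)} = \frac{-54 + Y}{2 Y}$ ($f{\left(Y \right)} = \frac{Y - 54}{Y + Y} = \frac{-54 + Y}{2 Y}$)
$m{\left(7,27 \right)} + f{\left(205 \right)} = \left(-78 - 27\right) + \frac{-54 + 205}{2 \cdot 205} = \left(-78 - 27\right) + \frac{1}{2} \cdot \frac{1}{205} \cdot 151 = -105 + \frac{151}{410} = - \frac{42899}{410}$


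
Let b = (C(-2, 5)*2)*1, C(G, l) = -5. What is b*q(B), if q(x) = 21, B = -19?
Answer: -210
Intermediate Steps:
b = -10 (b = -5*2*1 = -10*1 = -10)
b*q(B) = -10*21 = -210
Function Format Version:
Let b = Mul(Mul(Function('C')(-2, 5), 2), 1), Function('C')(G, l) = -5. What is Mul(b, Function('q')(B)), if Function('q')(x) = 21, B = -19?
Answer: -210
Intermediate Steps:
b = -10 (b = Mul(Mul(-5, 2), 1) = Mul(-10, 1) = -10)
Mul(b, Function('q')(B)) = Mul(-10, 21) = -210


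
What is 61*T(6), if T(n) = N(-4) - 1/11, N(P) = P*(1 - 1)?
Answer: -61/11 ≈ -5.5455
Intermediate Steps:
N(P) = 0 (N(P) = P*0 = 0)
T(n) = -1/11 (T(n) = 0 - 1/11 = -1/11)
61*T(6) = 61*(-1/11) = -61/11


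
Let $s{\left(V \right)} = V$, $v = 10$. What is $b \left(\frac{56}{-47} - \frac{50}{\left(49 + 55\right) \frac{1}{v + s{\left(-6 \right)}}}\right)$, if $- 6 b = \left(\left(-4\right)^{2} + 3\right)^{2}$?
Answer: $\frac{686983}{3666} \approx 187.39$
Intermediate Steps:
$b = - \frac{361}{6}$ ($b = - \frac{\left(\left(-4\right)^{2} + 3\right)^{2}}{6} = - \frac{\left(16 + 3\right)^{2}}{6} = - \frac{19^{2}}{6} = \left(- \frac{1}{6}\right) 361 = - \frac{361}{6} \approx -60.167$)
$b \left(\frac{56}{-47} - \frac{50}{\left(49 + 55\right) \frac{1}{v + s{\left(-6 \right)}}}\right) = - \frac{361 \left(\frac{56}{-47} - \frac{50}{\left(49 + 55\right) \frac{1}{10 - 6}}\right)}{6} = - \frac{361 \left(56 \left(- \frac{1}{47}\right) - \frac{50}{104 \cdot \frac{1}{4}}\right)}{6} = - \frac{361 \left(- \frac{56}{47} - \frac{50}{104 \cdot \frac{1}{4}}\right)}{6} = - \frac{361 \left(- \frac{56}{47} - \frac{50}{26}\right)}{6} = - \frac{361 \left(- \frac{56}{47} - \frac{25}{13}\right)}{6} = \left(- \frac{361}{6}\right) \left(- \frac{1903}{611}\right) = \frac{686983}{3666}$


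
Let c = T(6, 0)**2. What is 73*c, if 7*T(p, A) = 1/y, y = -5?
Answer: 73/1225 ≈ 0.059592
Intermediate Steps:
T(p, A) = -1/35 (T(p, A) = (1/7)/(-5) = (1/7)*(-1/5) = -1/35)
c = 1/1225 (c = (-1/35)**2 = 1/1225 ≈ 0.00081633)
73*c = 73*(1/1225) = 73/1225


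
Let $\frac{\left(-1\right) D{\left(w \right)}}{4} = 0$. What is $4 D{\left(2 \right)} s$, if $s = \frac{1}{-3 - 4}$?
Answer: $0$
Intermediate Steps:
$s = - \frac{1}{7}$ ($s = \frac{1}{-7} = - \frac{1}{7} \approx -0.14286$)
$D{\left(w \right)} = 0$ ($D{\left(w \right)} = \left(-4\right) 0 = 0$)
$4 D{\left(2 \right)} s = 4 \cdot 0 \left(- \frac{1}{7}\right) = 0 \left(- \frac{1}{7}\right) = 0$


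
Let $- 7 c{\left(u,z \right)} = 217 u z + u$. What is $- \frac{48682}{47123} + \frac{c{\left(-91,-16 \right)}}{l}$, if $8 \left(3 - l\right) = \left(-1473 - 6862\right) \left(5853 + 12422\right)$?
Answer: $- \frac{7432357506650}{7177876627327} \approx -1.0355$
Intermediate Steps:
$l = \frac{152322149}{8}$ ($l = 3 - \frac{\left(-1473 - 6862\right) \left(5853 + 12422\right)}{8} = 3 - \frac{\left(-8335\right) 18275}{8} = 3 - - \frac{152322125}{8} = 3 + \frac{152322125}{8} = \frac{152322149}{8} \approx 1.904 \cdot 10^{7}$)
$c{\left(u,z \right)} = - \frac{u}{7} - 31 u z$ ($c{\left(u,z \right)} = - \frac{217 u z + u}{7} = - \frac{u + 217 u z}{7} = - \frac{u}{7} - 31 u z$)
$- \frac{48682}{47123} + \frac{c{\left(-91,-16 \right)}}{l} = - \frac{48682}{47123} + \frac{\left(- \frac{1}{7}\right) \left(-91\right) \left(1 + 217 \left(-16\right)\right)}{\frac{152322149}{8}} = \left(-48682\right) \frac{1}{47123} + \left(- \frac{1}{7}\right) \left(-91\right) \left(1 - 3472\right) \frac{8}{152322149} = - \frac{48682}{47123} + \left(- \frac{1}{7}\right) \left(-91\right) \left(-3471\right) \frac{8}{152322149} = - \frac{48682}{47123} - \frac{360984}{152322149} = - \frac{7432357506650}{7177876627327}$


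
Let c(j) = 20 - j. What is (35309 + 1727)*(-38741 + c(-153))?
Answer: -1428404448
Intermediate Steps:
(35309 + 1727)*(-38741 + c(-153)) = (35309 + 1727)*(-38741 + (20 - 1*(-153))) = 37036*(-38741 + (20 + 153)) = 37036*(-38741 + 173) = 37036*(-38568) = -1428404448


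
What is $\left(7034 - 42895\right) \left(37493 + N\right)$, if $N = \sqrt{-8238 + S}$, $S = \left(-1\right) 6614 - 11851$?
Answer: $-1344536473 - 107583 i \sqrt{2967} \approx -1.3445 \cdot 10^{9} - 5.8601 \cdot 10^{6} i$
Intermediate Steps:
$S = -18465$ ($S = -6614 - 11851 = -18465$)
$N = 3 i \sqrt{2967}$ ($N = \sqrt{-8238 - 18465} = \sqrt{-26703} = 3 i \sqrt{2967} \approx 163.41 i$)
$\left(7034 - 42895\right) \left(37493 + N\right) = \left(7034 - 42895\right) \left(37493 + 3 i \sqrt{2967}\right) = - 35861 \left(37493 + 3 i \sqrt{2967}\right) = -1344536473 - 107583 i \sqrt{2967}$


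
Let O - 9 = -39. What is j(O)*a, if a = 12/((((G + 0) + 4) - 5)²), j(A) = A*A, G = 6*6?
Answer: 432/49 ≈ 8.8163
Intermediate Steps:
G = 36
O = -30 (O = 9 - 39 = -30)
j(A) = A²
a = 12/1225 (a = 12/((((36 + 0) + 4) - 5)²) = 12/(((36 + 4) - 5)²) = 12/((40 - 5)²) = 12/(35²) = 12/1225 ≈ 0.0097959)
j(O)*a = (-30)²*(12/1225) = 900*(12/1225) = 432/49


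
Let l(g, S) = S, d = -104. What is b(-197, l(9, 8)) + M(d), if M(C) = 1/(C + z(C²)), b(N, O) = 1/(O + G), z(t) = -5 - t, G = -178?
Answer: -2219/371450 ≈ -0.0059739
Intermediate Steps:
b(N, O) = 1/(-178 + O) (b(N, O) = 1/(O - 178) = 1/(-178 + O))
M(C) = 1/(-5 + C - C²) (M(C) = 1/(C + (-5 - C²)) = 1/(-5 + C - C²))
b(-197, l(9, 8)) + M(d) = 1/(-178 + 8) - 1/(5 + (-104)² - 1*(-104)) = 1/(-170) - 1/(5 + 10816 + 104) = -1/170 - 1/10925 = -2219/371450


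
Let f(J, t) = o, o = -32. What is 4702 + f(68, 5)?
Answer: 4670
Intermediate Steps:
f(J, t) = -32
4702 + f(68, 5) = 4702 - 32 = 4670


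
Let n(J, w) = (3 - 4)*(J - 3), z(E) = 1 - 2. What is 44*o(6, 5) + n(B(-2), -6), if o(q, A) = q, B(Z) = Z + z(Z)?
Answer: 270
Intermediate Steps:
z(E) = -1
B(Z) = -1 + Z (B(Z) = Z - 1 = -1 + Z)
n(J, w) = 3 - J (n(J, w) = -(-3 + J) = 3 - J)
44*o(6, 5) + n(B(-2), -6) = 44*6 + (3 - (-1 - 2)) = 264 + (3 - 1*(-3)) = 264 + (3 + 3) = 264 + 6 = 270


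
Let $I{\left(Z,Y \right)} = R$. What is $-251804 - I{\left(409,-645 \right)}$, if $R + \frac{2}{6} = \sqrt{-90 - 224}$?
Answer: $- \frac{755411}{3} - i \sqrt{314} \approx -2.518 \cdot 10^{5} - 17.72 i$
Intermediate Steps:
$R = - \frac{1}{3} + i \sqrt{314}$ ($R = - \frac{1}{3} + \sqrt{-90 - 224} = - \frac{1}{3} + \sqrt{-314} = - \frac{1}{3} + i \sqrt{314} \approx -0.33333 + 17.72 i$)
$I{\left(Z,Y \right)} = - \frac{1}{3} + i \sqrt{314}$
$-251804 - I{\left(409,-645 \right)} = -251804 - \left(- \frac{1}{3} + i \sqrt{314}\right) = -251804 + \left(\frac{1}{3} - i \sqrt{314}\right) = - \frac{755411}{3} - i \sqrt{314}$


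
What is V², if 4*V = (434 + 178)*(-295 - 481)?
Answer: 14096337984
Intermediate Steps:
V = -118728 (V = ((434 + 178)*(-295 - 481))/4 = (612*(-776))/4 = (¼)*(-474912) = -118728)
V² = (-118728)² = 14096337984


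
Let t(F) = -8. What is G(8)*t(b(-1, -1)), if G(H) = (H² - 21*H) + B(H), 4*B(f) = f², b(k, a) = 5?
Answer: 704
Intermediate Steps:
B(f) = f²/4
G(H) = -21*H + 5*H²/4 (G(H) = (H² - 21*H) + H²/4 = -21*H + 5*H²/4)
G(8)*t(b(-1, -1)) = ((¼)*8*(-84 + 5*8))*(-8) = ((¼)*8*(-84 + 40))*(-8) = ((¼)*8*(-44))*(-8) = -88*(-8) = 704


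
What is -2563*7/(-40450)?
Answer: 17941/40450 ≈ 0.44354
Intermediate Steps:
-2563*7/(-40450) = -17941*(-1/40450) = 17941/40450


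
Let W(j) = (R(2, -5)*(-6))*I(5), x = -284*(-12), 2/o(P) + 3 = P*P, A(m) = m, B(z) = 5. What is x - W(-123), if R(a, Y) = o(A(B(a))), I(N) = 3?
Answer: 37506/11 ≈ 3409.6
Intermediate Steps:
o(P) = 2/(-3 + P²) (o(P) = 2/(-3 + P*P) = 2/(-3 + P²))
R(a, Y) = 1/11 (R(a, Y) = 2/(-3 + 5²) = 2/(-3 + 25) = 2/22 = 2*(1/22) = 1/11)
x = 3408
W(j) = -18/11 (W(j) = ((1/11)*(-6))*3 = -6/11*3 = -18/11)
x - W(-123) = 3408 - 1*(-18/11) = 3408 + 18/11 = 37506/11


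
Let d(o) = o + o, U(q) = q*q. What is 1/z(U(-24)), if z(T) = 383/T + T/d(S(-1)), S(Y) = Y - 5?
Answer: -576/27265 ≈ -0.021126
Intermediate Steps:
U(q) = q**2
S(Y) = -5 + Y
d(o) = 2*o
z(T) = 383/T - T/12 (z(T) = 383/T + T/((2*(-5 - 1))) = 383/T + T/((2*(-6))) = 383/T + T/(-12) = 383/T + T*(-1/12) = 383/T - T/12)
1/z(U(-24)) = 1/(383/((-24)**2) - 1/12*(-24)**2) = 1/(383/576 - 1/12*576) = 1/(383*(1/576) - 48) = 1/(383/576 - 48) = 1/(-27265/576) = -576/27265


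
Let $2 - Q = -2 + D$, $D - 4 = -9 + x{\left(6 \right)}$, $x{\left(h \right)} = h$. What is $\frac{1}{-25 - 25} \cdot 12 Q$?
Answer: $- \frac{18}{25} \approx -0.72$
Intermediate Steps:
$D = 1$ ($D = 4 + \left(-9 + 6\right) = 4 - 3 = 1$)
$Q = 3$ ($Q = 2 - \left(-2 + 1\right) = 2 - -1 = 2 + 1 = 3$)
$\frac{1}{-25 - 25} \cdot 12 Q = \frac{1}{-25 - 25} \cdot 12 \cdot 3 = \frac{1}{-50} \cdot 12 \cdot 3 = \left(- \frac{1}{50}\right) 12 \cdot 3 = \left(- \frac{6}{25}\right) 3 = - \frac{18}{25}$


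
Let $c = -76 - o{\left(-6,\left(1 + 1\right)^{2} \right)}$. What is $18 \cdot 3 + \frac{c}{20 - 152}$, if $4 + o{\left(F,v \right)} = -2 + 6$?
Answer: $\frac{1801}{33} \approx 54.576$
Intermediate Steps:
$o{\left(F,v \right)} = 0$ ($o{\left(F,v \right)} = -4 + \left(-2 + 6\right) = -4 + 4 = 0$)
$c = -76$ ($c = -76 - 0 = -76 + 0 = -76$)
$18 \cdot 3 + \frac{c}{20 - 152} = 18 \cdot 3 + \frac{1}{20 - 152} \left(-76\right) = 54 + \frac{1}{-132} \left(-76\right) = 54 - - \frac{19}{33} = 54 + \frac{19}{33} = \frac{1801}{33}$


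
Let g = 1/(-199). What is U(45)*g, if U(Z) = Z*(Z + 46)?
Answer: -4095/199 ≈ -20.578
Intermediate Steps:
U(Z) = Z*(46 + Z)
g = -1/199 ≈ -0.0050251
U(45)*g = (45*(46 + 45))*(-1/199) = (45*91)*(-1/199) = 4095*(-1/199) = -4095/199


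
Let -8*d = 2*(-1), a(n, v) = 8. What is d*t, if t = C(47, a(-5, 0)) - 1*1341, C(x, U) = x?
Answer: -647/2 ≈ -323.50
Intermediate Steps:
t = -1294 (t = 47 - 1*1341 = 47 - 1341 = -1294)
d = ¼ (d = -(-1)/4 = -⅛*(-2) = ¼ ≈ 0.25000)
d*t = (¼)*(-1294) = -647/2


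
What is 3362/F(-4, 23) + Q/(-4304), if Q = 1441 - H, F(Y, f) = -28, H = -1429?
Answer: -1818801/15064 ≈ -120.74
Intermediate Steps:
Q = 2870 (Q = 1441 - 1*(-1429) = 1441 + 1429 = 2870)
3362/F(-4, 23) + Q/(-4304) = 3362/(-28) + 2870/(-4304) = 3362*(-1/28) + 2870*(-1/4304) = -1681/14 - 1435/2152 = -1818801/15064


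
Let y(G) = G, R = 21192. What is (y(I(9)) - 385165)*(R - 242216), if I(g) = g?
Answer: 85128719744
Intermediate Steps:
(y(I(9)) - 385165)*(R - 242216) = (9 - 385165)*(21192 - 242216) = -385156*(-221024) = 85128719744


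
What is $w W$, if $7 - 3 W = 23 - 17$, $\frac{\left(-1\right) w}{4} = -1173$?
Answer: $1564$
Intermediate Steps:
$w = 4692$ ($w = \left(-4\right) \left(-1173\right) = 4692$)
$W = \frac{1}{3}$ ($W = \frac{7}{3} - \frac{23 - 17}{3} = \frac{7}{3} - 2 = \frac{1}{3} \approx 0.33333$)
$w W = 4692 \cdot \frac{1}{3} = 1564$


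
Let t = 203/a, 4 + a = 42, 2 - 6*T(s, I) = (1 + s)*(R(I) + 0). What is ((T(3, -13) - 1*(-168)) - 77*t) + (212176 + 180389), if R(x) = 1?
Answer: 44724631/114 ≈ 3.9232e+5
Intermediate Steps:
T(s, I) = ⅙ - s/6 (T(s, I) = ⅓ - (1 + s)*(1 + 0)/6 = ⅓ - (1 + s)/6 = ⅓ + (-⅙ - s/6) = ⅙ - s/6)
a = 38 (a = -4 + 42 = 38)
t = 203/38 ≈ 5.3421
((T(3, -13) - 1*(-168)) - 77*t) + (212176 + 180389) = (((⅙ - ⅙*3) - 1*(-168)) - 77*203/38) + (212176 + 180389) = (((⅙ - ½) + 168) - 15631/38) + 392565 = ((-⅓ + 168) - 15631/38) + 392565 = (503/3 - 15631/38) + 392565 = -27779/114 + 392565 = 44724631/114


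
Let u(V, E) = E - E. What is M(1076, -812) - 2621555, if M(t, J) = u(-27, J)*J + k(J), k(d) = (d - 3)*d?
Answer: -1959775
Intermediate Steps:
u(V, E) = 0
k(d) = d*(-3 + d) (k(d) = (-3 + d)*d = d*(-3 + d))
M(t, J) = J*(-3 + J) (M(t, J) = 0*J + J*(-3 + J) = 0 + J*(-3 + J) = J*(-3 + J))
M(1076, -812) - 2621555 = -812*(-3 - 812) - 2621555 = -812*(-815) - 2621555 = 661780 - 2621555 = -1959775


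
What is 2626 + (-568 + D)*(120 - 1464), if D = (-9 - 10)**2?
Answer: 280834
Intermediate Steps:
D = 361 (D = (-19)**2 = 361)
2626 + (-568 + D)*(120 - 1464) = 2626 + (-568 + 361)*(120 - 1464) = 2626 - 207*(-1344) = 2626 + 278208 = 280834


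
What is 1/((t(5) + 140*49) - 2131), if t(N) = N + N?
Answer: 1/4739 ≈ 0.00021101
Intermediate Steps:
t(N) = 2*N
1/((t(5) + 140*49) - 2131) = 1/((2*5 + 140*49) - 2131) = 1/((10 + 6860) - 2131) = 1/(6870 - 2131) = 1/4739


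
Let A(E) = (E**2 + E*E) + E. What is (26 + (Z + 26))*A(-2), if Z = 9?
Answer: 366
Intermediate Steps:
A(E) = E + 2*E**2 (A(E) = (E**2 + E**2) + E = 2*E**2 + E = E + 2*E**2)
(26 + (Z + 26))*A(-2) = (26 + (9 + 26))*(-2*(1 + 2*(-2))) = (26 + 35)*(-2*(1 - 4)) = 61*(-2*(-3)) = 61*6 = 366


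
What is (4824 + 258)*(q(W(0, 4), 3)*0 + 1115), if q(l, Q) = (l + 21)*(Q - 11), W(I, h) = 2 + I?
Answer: 5666430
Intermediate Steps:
q(l, Q) = (-11 + Q)*(21 + l) (q(l, Q) = (21 + l)*(-11 + Q) = (-11 + Q)*(21 + l))
(4824 + 258)*(q(W(0, 4), 3)*0 + 1115) = (4824 + 258)*((-231 - 11*(2 + 0) + 21*3 + 3*(2 + 0))*0 + 1115) = 5082*((-231 - 11*2 + 63 + 3*2)*0 + 1115) = 5082*((-231 - 22 + 63 + 6)*0 + 1115) = 5082*(-184*0 + 1115) = 5082*(0 + 1115) = 5082*1115 = 5666430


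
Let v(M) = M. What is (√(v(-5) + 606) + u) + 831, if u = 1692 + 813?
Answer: 3336 + √601 ≈ 3360.5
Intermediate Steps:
u = 2505
(√(v(-5) + 606) + u) + 831 = (√(-5 + 606) + 2505) + 831 = (√601 + 2505) + 831 = (2505 + √601) + 831 = 3336 + √601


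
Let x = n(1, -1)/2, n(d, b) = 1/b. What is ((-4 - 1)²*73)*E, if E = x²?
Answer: 1825/4 ≈ 456.25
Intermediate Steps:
x = -½ (x = 1/(-1*2) = -1*½ = -½ ≈ -0.50000)
E = ¼ (E = (-½)² = ¼ ≈ 0.25000)
((-4 - 1)²*73)*E = ((-4 - 1)²*73)*(¼) = ((-5)²*73)*(¼) = (25*73)*(¼) = 1825*(¼) = 1825/4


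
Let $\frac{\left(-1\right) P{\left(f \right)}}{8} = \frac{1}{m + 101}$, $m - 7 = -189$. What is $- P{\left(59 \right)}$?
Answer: $- \frac{8}{81} \approx -0.098765$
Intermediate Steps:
$m = -182$ ($m = 7 - 189 = -182$)
$P{\left(f \right)} = \frac{8}{81}$ ($P{\left(f \right)} = - \frac{8}{-182 + 101} = - \frac{8}{-81} = \left(-8\right) \left(- \frac{1}{81}\right) = \frac{8}{81}$)
$- P{\left(59 \right)} = \left(-1\right) \frac{8}{81} = - \frac{8}{81}$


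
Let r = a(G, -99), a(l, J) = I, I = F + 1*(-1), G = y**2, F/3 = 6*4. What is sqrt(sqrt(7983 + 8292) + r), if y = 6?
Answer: sqrt(71 + 5*sqrt(651)) ≈ 14.092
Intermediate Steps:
F = 72 (F = 3*(6*4) = 3*24 = 72)
G = 36 (G = 6**2 = 36)
I = 71 (I = 72 + 1*(-1) = 72 - 1 = 71)
a(l, J) = 71
r = 71
sqrt(sqrt(7983 + 8292) + r) = sqrt(sqrt(7983 + 8292) + 71) = sqrt(sqrt(16275) + 71) = sqrt(5*sqrt(651) + 71) = sqrt(71 + 5*sqrt(651))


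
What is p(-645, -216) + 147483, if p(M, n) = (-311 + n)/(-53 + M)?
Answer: 102943661/698 ≈ 1.4748e+5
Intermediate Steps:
p(M, n) = (-311 + n)/(-53 + M)
p(-645, -216) + 147483 = (-311 - 216)/(-53 - 645) + 147483 = -527/(-698) + 147483 = -1/698*(-527) + 147483 = 527/698 + 147483 = 102943661/698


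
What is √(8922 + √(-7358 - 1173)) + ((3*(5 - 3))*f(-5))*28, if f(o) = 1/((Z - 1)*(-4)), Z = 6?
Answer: -42/5 + √(8922 + I*√8531) ≈ 86.058 + 0.48891*I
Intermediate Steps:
f(o) = -1/20 (f(o) = 1/((6 - 1)*(-4)) = 1/(5*(-4)) = 1/(-20) = -1/20)
√(8922 + √(-7358 - 1173)) + ((3*(5 - 3))*f(-5))*28 = √(8922 + √(-7358 - 1173)) + ((3*(5 - 3))*(-1/20))*28 = √(8922 + √(-8531)) + ((3*2)*(-1/20))*28 = √(8922 + I*√8531) + (6*(-1/20))*28 = √(8922 + I*√8531) - 3/10*28 = √(8922 + I*√8531) - 42/5 = -42/5 + √(8922 + I*√8531)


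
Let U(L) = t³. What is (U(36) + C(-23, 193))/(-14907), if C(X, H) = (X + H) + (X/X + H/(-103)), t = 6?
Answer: -39668/1535421 ≈ -0.025835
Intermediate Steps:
U(L) = 216 (U(L) = 6³ = 216)
C(X, H) = 1 + X + 102*H/103 (C(X, H) = (H + X) + (1 + H*(-1/103)) = (H + X) + (1 - H/103) = 1 + X + 102*H/103)
(U(36) + C(-23, 193))/(-14907) = (216 + (1 - 23 + (102/103)*193))/(-14907) = (216 + (1 - 23 + 19686/103))*(-1/14907) = (216 + 17420/103)*(-1/14907) = (39668/103)*(-1/14907) = -39668/1535421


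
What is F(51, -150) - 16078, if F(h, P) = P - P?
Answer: -16078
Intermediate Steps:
F(h, P) = 0
F(51, -150) - 16078 = 0 - 16078 = -16078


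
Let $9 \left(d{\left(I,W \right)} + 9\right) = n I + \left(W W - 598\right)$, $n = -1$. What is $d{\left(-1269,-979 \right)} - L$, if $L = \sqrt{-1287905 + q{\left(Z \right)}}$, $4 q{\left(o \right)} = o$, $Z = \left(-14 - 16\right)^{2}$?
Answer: $106559 - 16 i \sqrt{5030} \approx 1.0656 \cdot 10^{5} - 1134.8 i$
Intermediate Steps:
$Z = 900$ ($Z = \left(-30\right)^{2} = 900$)
$q{\left(o \right)} = \frac{o}{4}$
$L = 16 i \sqrt{5030}$ ($L = \sqrt{-1287905 + \frac{1}{4} \cdot 900} = \sqrt{-1287905 + 225} = \sqrt{-1287680} = 16 i \sqrt{5030} \approx 1134.8 i$)
$d{\left(I,W \right)} = - \frac{679}{9} - \frac{I}{9} + \frac{W^{2}}{9}$ ($d{\left(I,W \right)} = -9 + \frac{- I + \left(W W - 598\right)}{9} = -9 + \frac{- I + \left(W^{2} - 598\right)}{9} = -9 + \frac{- I + \left(-598 + W^{2}\right)}{9} = -9 + \frac{-598 + W^{2} - I}{9} = -9 - \left(\frac{598}{9} - \frac{W^{2}}{9} + \frac{I}{9}\right) = - \frac{679}{9} - \frac{I}{9} + \frac{W^{2}}{9}$)
$d{\left(-1269,-979 \right)} - L = \left(- \frac{679}{9} - -141 + \frac{\left(-979\right)^{2}}{9}\right) - 16 i \sqrt{5030} = \left(- \frac{679}{9} + 141 + \frac{1}{9} \cdot 958441\right) - 16 i \sqrt{5030} = \left(- \frac{679}{9} + 141 + \frac{958441}{9}\right) - 16 i \sqrt{5030} = 106559 - 16 i \sqrt{5030}$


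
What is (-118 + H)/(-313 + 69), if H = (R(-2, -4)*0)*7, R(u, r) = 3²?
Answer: 59/122 ≈ 0.48361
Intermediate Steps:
R(u, r) = 9
H = 0 (H = (9*0)*7 = 0*7 = 0)
(-118 + H)/(-313 + 69) = (-118 + 0)/(-313 + 69) = -118/(-244) = -118*(-1/244) = 59/122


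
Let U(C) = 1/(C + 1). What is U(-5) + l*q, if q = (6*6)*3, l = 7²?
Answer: 21167/4 ≈ 5291.8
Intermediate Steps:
U(C) = 1/(1 + C)
l = 49
q = 108 (q = 36*3 = 108)
U(-5) + l*q = 1/(1 - 5) + 49*108 = 1/(-4) + 5292 = -¼ + 5292 = 21167/4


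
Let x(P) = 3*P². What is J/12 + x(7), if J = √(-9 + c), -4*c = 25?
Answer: 147 + I*√61/24 ≈ 147.0 + 0.32543*I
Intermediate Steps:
c = -25/4 (c = -¼*25 = -25/4 ≈ -6.2500)
J = I*√61/2 (J = √(-9 - 25/4) = √(-61/4) = I*√61/2 ≈ 3.9051*I)
J/12 + x(7) = (I*√61/2)/12 + 3*7² = (I*√61/2)/12 + 3*49 = I*√61/24 + 147 = 147 + I*√61/24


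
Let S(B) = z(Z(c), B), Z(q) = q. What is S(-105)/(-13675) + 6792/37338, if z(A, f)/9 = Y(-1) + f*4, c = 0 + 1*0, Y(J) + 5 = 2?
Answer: 39171061/85099525 ≈ 0.46030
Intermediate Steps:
Y(J) = -3 (Y(J) = -5 + 2 = -3)
c = 0 (c = 0 + 0 = 0)
z(A, f) = -27 + 36*f (z(A, f) = 9*(-3 + f*4) = 9*(-3 + 4*f) = -27 + 36*f)
S(B) = -27 + 36*B
S(-105)/(-13675) + 6792/37338 = (-27 + 36*(-105))/(-13675) + 6792/37338 = (-27 - 3780)*(-1/13675) + 6792*(1/37338) = -3807*(-1/13675) + 1132/6223 = 3807/13675 + 1132/6223 = 39171061/85099525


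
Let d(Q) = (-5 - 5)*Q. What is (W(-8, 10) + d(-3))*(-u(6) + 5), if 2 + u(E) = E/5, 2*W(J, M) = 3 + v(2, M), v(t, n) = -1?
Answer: 899/5 ≈ 179.80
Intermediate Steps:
d(Q) = -10*Q
W(J, M) = 1 (W(J, M) = (3 - 1)/2 = (½)*2 = 1)
u(E) = -2 + E/5
(W(-8, 10) + d(-3))*(-u(6) + 5) = (1 - 10*(-3))*(-(-2 + (⅕)*6) + 5) = (1 + 30)*(-(-2 + 6/5) + 5) = 31*(-1*(-⅘) + 5) = 31*(⅘ + 5) = 31*(29/5) = 899/5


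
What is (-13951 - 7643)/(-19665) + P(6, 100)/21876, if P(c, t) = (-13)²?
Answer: 17619027/15933020 ≈ 1.1058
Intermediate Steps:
P(c, t) = 169
(-13951 - 7643)/(-19665) + P(6, 100)/21876 = (-13951 - 7643)/(-19665) + 169/21876 = -21594*(-1/19665) + 169*(1/21876) = 7198/6555 + 169/21876 = 17619027/15933020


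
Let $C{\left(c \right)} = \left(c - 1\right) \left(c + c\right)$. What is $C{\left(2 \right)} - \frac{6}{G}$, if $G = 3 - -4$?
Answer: $\frac{22}{7} \approx 3.1429$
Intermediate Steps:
$G = 7$ ($G = 3 + 4 = 7$)
$C{\left(c \right)} = 2 c \left(-1 + c\right)$ ($C{\left(c \right)} = \left(-1 + c\right) 2 c = 2 c \left(-1 + c\right)$)
$C{\left(2 \right)} - \frac{6}{G} = 2 \cdot 2 \left(-1 + 2\right) - \frac{6}{7} = 2 \cdot 2 \cdot 1 - \frac{6}{7} = 4 - \frac{6}{7} = \frac{22}{7}$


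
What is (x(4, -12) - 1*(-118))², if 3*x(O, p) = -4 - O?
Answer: 119716/9 ≈ 13302.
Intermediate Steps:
x(O, p) = -4/3 - O/3 (x(O, p) = (-4 - O)/3 = -4/3 - O/3)
(x(4, -12) - 1*(-118))² = ((-4/3 - ⅓*4) - 1*(-118))² = ((-4/3 - 4/3) + 118)² = (-8/3 + 118)² = (346/3)² = 119716/9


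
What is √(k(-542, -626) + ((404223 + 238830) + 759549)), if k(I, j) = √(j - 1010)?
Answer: √(1402602 + 2*I*√409) ≈ 1184.3 + 0.02*I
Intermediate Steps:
k(I, j) = √(-1010 + j)
√(k(-542, -626) + ((404223 + 238830) + 759549)) = √(√(-1010 - 626) + ((404223 + 238830) + 759549)) = √(√(-1636) + (643053 + 759549)) = √(2*I*√409 + 1402602) = √(1402602 + 2*I*√409)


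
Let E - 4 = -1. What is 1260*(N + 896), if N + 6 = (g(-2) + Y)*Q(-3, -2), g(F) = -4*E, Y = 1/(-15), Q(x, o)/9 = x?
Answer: 1531908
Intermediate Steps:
Q(x, o) = 9*x
E = 3 (E = 4 - 1 = 3)
Y = -1/15 ≈ -0.066667
g(F) = -12 (g(F) = -4*3 = -12)
N = 1599/5 (N = -6 + (-12 - 1/15)*(9*(-3)) = -6 - 181/15*(-27) = -6 + 1629/5 = 1599/5 ≈ 319.80)
1260*(N + 896) = 1260*(1599/5 + 896) = 1260*(6079/5) = 1531908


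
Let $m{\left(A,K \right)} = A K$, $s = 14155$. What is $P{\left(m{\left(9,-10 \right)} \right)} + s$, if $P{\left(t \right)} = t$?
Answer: $14065$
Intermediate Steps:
$P{\left(m{\left(9,-10 \right)} \right)} + s = 9 \left(-10\right) + 14155 = -90 + 14155 = 14065$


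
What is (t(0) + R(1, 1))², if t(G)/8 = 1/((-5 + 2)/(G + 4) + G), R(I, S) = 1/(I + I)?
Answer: 3721/36 ≈ 103.36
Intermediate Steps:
R(I, S) = 1/(2*I)
t(G) = 8/(G - 3/(4 + G)) (t(G) = 8/((-5 + 2)/(G + 4) + G) = 8/(-3/(4 + G) + G) = 8/(G - 3/(4 + G)))
(t(0) + R(1, 1))² = (8*(4 + 0)/(-3 + 0² + 4*0) + (½)/1)² = (8*4/(-3 + 0 + 0) + (½)*1)² = (8*4/(-3) + ½)² = (8*(-⅓)*4 + ½)² = (-32/3 + ½)² = (-61/6)² = 3721/36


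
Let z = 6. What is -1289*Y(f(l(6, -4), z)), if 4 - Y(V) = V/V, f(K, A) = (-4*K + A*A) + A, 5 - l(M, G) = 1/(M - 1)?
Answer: -3867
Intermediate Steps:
l(M, G) = 5 - 1/(-1 + M) (l(M, G) = 5 - 1/(M - 1) = 5 - 1/(-1 + M))
f(K, A) = A + A² - 4*K (f(K, A) = (-4*K + A²) + A = (A² - 4*K) + A = A + A² - 4*K)
Y(V) = 3 (Y(V) = 4 - V/V = 4 - 1*1 = 4 - 1 = 3)
-1289*Y(f(l(6, -4), z)) = -1289*3 = -3867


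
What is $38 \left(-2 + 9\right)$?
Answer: $266$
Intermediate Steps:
$38 \left(-2 + 9\right) = 38 \cdot 7 = 266$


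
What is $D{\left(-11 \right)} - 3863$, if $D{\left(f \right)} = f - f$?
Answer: $-3863$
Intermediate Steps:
$D{\left(f \right)} = 0$
$D{\left(-11 \right)} - 3863 = 0 - 3863 = -3863$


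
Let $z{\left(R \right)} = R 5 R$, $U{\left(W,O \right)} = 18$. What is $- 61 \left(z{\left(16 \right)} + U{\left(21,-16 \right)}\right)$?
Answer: $-79178$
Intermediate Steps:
$z{\left(R \right)} = 5 R^{2}$ ($z{\left(R \right)} = 5 R R = 5 R^{2}$)
$- 61 \left(z{\left(16 \right)} + U{\left(21,-16 \right)}\right) = - 61 \left(5 \cdot 16^{2} + 18\right) = - 61 \left(5 \cdot 256 + 18\right) = - 61 \left(1280 + 18\right) = \left(-61\right) 1298 = -79178$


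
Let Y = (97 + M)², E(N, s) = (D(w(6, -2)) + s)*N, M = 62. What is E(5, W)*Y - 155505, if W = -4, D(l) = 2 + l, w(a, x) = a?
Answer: 350115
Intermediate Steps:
E(N, s) = N*(8 + s) (E(N, s) = ((2 + 6) + s)*N = (8 + s)*N = N*(8 + s))
Y = 25281 (Y = (97 + 62)² = 159² = 25281)
E(5, W)*Y - 155505 = (5*(8 - 4))*25281 - 155505 = (5*4)*25281 - 155505 = 20*25281 - 155505 = 505620 - 155505 = 350115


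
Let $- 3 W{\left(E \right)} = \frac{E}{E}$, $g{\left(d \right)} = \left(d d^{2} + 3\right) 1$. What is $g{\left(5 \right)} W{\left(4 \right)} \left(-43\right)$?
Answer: $\frac{5504}{3} \approx 1834.7$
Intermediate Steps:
$g{\left(d \right)} = 3 + d^{3}$ ($g{\left(d \right)} = \left(d^{3} + 3\right) 1 = \left(3 + d^{3}\right) 1 = 3 + d^{3}$)
$W{\left(E \right)} = - \frac{1}{3}$ ($W{\left(E \right)} = - \frac{E \frac{1}{E}}{3} = \left(- \frac{1}{3}\right) 1 = - \frac{1}{3}$)
$g{\left(5 \right)} W{\left(4 \right)} \left(-43\right) = \left(3 + 5^{3}\right) \left(- \frac{1}{3}\right) \left(-43\right) = \left(3 + 125\right) \left(- \frac{1}{3}\right) \left(-43\right) = 128 \left(- \frac{1}{3}\right) \left(-43\right) = \left(- \frac{128}{3}\right) \left(-43\right) = \frac{5504}{3}$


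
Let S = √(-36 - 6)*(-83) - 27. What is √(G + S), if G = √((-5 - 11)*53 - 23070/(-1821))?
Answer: √(-9948123 - 30581267*I*√42 + 607*I*√307776922)/607 ≈ 15.536 - 16.382*I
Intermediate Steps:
G = I*√307776922/607 (G = √(-16*53 - 23070*(-1/1821)) = √(-848 + 7690/607) = √(-507046/607) = I*√307776922/607 ≈ 28.902*I)
S = -27 - 83*I*√42 (S = √(-42)*(-83) - 27 = (I*√42)*(-83) - 27 = -83*I*√42 - 27 = -27 - 83*I*√42 ≈ -27.0 - 537.9*I)
√(G + S) = √(I*√307776922/607 + (-27 - 83*I*√42)) = √(-27 - 83*I*√42 + I*√307776922/607)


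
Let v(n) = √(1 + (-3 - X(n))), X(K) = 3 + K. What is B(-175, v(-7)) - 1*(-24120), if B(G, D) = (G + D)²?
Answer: 54747 - 350*√2 ≈ 54252.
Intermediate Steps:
v(n) = √(-5 - n) (v(n) = √(1 + (-3 - (3 + n))) = √(1 + (-3 + (-3 - n))) = √(1 + (-6 - n)) = √(-5 - n))
B(G, D) = (D + G)²
B(-175, v(-7)) - 1*(-24120) = (√(-5 - 1*(-7)) - 175)² - 1*(-24120) = (√(-5 + 7) - 175)² + 24120 = (√2 - 175)² + 24120 = (-175 + √2)² + 24120 = 24120 + (-175 + √2)²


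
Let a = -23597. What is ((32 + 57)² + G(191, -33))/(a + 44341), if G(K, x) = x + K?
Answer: 8079/20744 ≈ 0.38946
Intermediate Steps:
G(K, x) = K + x
((32 + 57)² + G(191, -33))/(a + 44341) = ((32 + 57)² + (191 - 33))/(-23597 + 44341) = (89² + 158)/20744 = (7921 + 158)*(1/20744) = 8079*(1/20744) = 8079/20744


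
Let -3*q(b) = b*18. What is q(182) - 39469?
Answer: -40561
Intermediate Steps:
q(b) = -6*b (q(b) = -b*18/3 = -6*b)
q(182) - 39469 = -6*182 - 39469 = -1092 - 39469 = -40561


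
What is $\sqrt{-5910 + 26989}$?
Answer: $\sqrt{21079} \approx 145.19$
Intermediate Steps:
$\sqrt{-5910 + 26989} = \sqrt{21079}$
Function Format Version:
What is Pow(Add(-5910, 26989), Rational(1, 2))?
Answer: Pow(21079, Rational(1, 2)) ≈ 145.19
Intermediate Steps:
Pow(Add(-5910, 26989), Rational(1, 2)) = Pow(21079, Rational(1, 2))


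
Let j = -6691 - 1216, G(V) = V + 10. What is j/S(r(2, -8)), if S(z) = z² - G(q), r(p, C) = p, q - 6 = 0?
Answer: 7907/12 ≈ 658.92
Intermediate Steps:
q = 6 (q = 6 + 0 = 6)
G(V) = 10 + V
j = -7907
S(z) = -16 + z² (S(z) = z² - (10 + 6) = z² - 1*16 = z² - 16 = -16 + z²)
j/S(r(2, -8)) = -7907/(-16 + 2²) = -7907/(-16 + 4) = -7907/(-12) = -7907*(-1/12) = 7907/12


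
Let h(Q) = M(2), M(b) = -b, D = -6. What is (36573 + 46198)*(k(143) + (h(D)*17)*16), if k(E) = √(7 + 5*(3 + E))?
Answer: -45027424 + 82771*√737 ≈ -4.2780e+7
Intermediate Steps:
h(Q) = -2 (h(Q) = -1*2 = -2)
k(E) = √(22 + 5*E) (k(E) = √(7 + (15 + 5*E)) = √(22 + 5*E))
(36573 + 46198)*(k(143) + (h(D)*17)*16) = (36573 + 46198)*(√(22 + 5*143) - 2*17*16) = 82771*(√(22 + 715) - 34*16) = 82771*(√737 - 544) = 82771*(-544 + √737) = -45027424 + 82771*√737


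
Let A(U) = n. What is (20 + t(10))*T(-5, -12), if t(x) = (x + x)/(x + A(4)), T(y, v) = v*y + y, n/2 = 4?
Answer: 10450/9 ≈ 1161.1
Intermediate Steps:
n = 8 (n = 2*4 = 8)
A(U) = 8
T(y, v) = y + v*y
t(x) = 2*x/(8 + x) (t(x) = (x + x)/(x + 8) = (2*x)/(8 + x) = 2*x/(8 + x))
(20 + t(10))*T(-5, -12) = (20 + 2*10/(8 + 10))*(-5*(1 - 12)) = (20 + 2*10/18)*(-5*(-11)) = (20 + 2*10*(1/18))*55 = (20 + 10/9)*55 = (190/9)*55 = 10450/9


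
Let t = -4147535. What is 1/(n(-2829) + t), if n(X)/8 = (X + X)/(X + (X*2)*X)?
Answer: -5657/23462605511 ≈ -2.4111e-7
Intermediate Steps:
n(X) = 16*X/(X + 2*X**2) (n(X) = 8*((X + X)/(X + (X*2)*X)) = 8*((2*X)/(X + (2*X)*X)) = 8*((2*X)/(X + 2*X**2)) = 8*(2*X/(X + 2*X**2)) = 16*X/(X + 2*X**2))
1/(n(-2829) + t) = 1/(16/(1 + 2*(-2829)) - 4147535) = 1/(16/(1 - 5658) - 4147535) = 1/(16/(-5657) - 4147535) = 1/(16*(-1/5657) - 4147535) = 1/(-16/5657 - 4147535) = 1/(-23462605511/5657) = -5657/23462605511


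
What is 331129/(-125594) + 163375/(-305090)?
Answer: -6077153318/1915873673 ≈ -3.1720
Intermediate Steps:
331129/(-125594) + 163375/(-305090) = 331129*(-1/125594) + 163375*(-1/305090) = -331129/125594 - 32675/61018 = -6077153318/1915873673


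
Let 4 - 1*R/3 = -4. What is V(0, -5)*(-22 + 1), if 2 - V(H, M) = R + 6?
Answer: 588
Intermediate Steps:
R = 24 (R = 12 - 3*(-4) = 12 + 12 = 24)
V(H, M) = -28 (V(H, M) = 2 - (24 + 6) = 2 - 1*30 = 2 - 30 = -28)
V(0, -5)*(-22 + 1) = -28*(-22 + 1) = -28*(-21) = 588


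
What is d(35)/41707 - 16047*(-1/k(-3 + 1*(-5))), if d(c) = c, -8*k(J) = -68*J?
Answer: -669269849/2836076 ≈ -235.98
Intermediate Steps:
k(J) = 17*J/2 (k(J) = -(-17)*J/2 = 17*J/2)
d(35)/41707 - 16047*(-1/k(-3 + 1*(-5))) = 35/41707 - 16047*(-2/(17*(-3 + 1*(-5)))) = 35*(1/41707) - 16047*(-2/(17*(-3 - 5))) = 35/41707 - 16047/((-17*(-8)/2)) = 35/41707 - 16047/((-1*(-68))) = 35/41707 - 16047/68 = -669269849/2836076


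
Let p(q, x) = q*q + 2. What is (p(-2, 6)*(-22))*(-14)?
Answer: 1848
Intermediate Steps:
p(q, x) = 2 + q**2 (p(q, x) = q**2 + 2 = 2 + q**2)
(p(-2, 6)*(-22))*(-14) = ((2 + (-2)**2)*(-22))*(-14) = ((2 + 4)*(-22))*(-14) = (6*(-22))*(-14) = -132*(-14) = 1848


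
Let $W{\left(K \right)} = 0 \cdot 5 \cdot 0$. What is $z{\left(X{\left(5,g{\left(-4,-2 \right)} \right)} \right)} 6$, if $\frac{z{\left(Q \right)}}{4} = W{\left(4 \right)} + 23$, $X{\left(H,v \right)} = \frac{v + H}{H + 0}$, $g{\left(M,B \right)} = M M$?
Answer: $552$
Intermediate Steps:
$W{\left(K \right)} = 0$ ($W{\left(K \right)} = 0 \cdot 0 = 0$)
$g{\left(M,B \right)} = M^{2}$
$X{\left(H,v \right)} = \frac{H + v}{H}$
$z{\left(Q \right)} = 92$ ($z{\left(Q \right)} = 4 \left(0 + 23\right) = 4 \cdot 23 = 92$)
$z{\left(X{\left(5,g{\left(-4,-2 \right)} \right)} \right)} 6 = 92 \cdot 6 = 552$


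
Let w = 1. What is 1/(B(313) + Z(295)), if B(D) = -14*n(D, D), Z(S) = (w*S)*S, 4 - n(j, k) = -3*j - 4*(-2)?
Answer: 1/73935 ≈ 1.3525e-5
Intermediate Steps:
n(j, k) = -4 + 3*j (n(j, k) = 4 - (-3*j - 4*(-2)) = 4 - (-3*j + 8) = 4 - (8 - 3*j) = 4 + (-8 + 3*j) = -4 + 3*j)
Z(S) = S**2 (Z(S) = (1*S)*S = S*S = S**2)
B(D) = 56 - 42*D (B(D) = -14*(-4 + 3*D) = 56 - 42*D)
1/(B(313) + Z(295)) = 1/((56 - 42*313) + 295**2) = 1/((56 - 13146) + 87025) = 1/(-13090 + 87025) = 1/73935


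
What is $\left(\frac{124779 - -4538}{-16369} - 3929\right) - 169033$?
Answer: $- \frac{2831344295}{16369} \approx -1.7297 \cdot 10^{5}$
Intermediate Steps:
$\left(\frac{124779 - -4538}{-16369} - 3929\right) - 169033 = \left(\left(124779 + 4538\right) \left(- \frac{1}{16369}\right) - 3929\right) - 169033 = \left(129317 \left(- \frac{1}{16369}\right) - 3929\right) - 169033 = \left(- \frac{129317}{16369} - 3929\right) - 169033 = - \frac{64443118}{16369} - 169033 = - \frac{2831344295}{16369}$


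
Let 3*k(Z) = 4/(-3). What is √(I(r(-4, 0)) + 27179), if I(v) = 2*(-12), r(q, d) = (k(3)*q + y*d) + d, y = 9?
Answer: √27155 ≈ 164.79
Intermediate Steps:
k(Z) = -4/9 (k(Z) = (4/(-3))/3 = (4*(-⅓))/3 = (⅓)*(-4/3) = -4/9)
r(q, d) = 10*d - 4*q/9 (r(q, d) = (-4*q/9 + 9*d) + d = (9*d - 4*q/9) + d = 10*d - 4*q/9)
I(v) = -24
√(I(r(-4, 0)) + 27179) = √(-24 + 27179) = √27155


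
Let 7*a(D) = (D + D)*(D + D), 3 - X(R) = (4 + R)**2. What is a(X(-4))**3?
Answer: 46656/343 ≈ 136.02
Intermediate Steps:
X(R) = 3 - (4 + R)**2
a(D) = 4*D**2/7 (a(D) = ((D + D)*(D + D))/7 = ((2*D)*(2*D))/7 = (4*D**2)/7 = 4*D**2/7)
a(X(-4))**3 = (4*(3 - (4 - 4)**2)**2/7)**3 = (4*(3 - 1*0**2)**2/7)**3 = (4*(3 - 1*0)**2/7)**3 = (4*(3 + 0)**2/7)**3 = ((4/7)*3**2)**3 = ((4/7)*9)**3 = (36/7)**3 = 46656/343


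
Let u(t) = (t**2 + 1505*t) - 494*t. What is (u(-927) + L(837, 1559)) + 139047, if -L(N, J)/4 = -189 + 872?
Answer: 58447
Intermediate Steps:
L(N, J) = -2732 (L(N, J) = -4*(-189 + 872) = -4*683 = -2732)
u(t) = t**2 + 1011*t
(u(-927) + L(837, 1559)) + 139047 = (-927*(1011 - 927) - 2732) + 139047 = (-927*84 - 2732) + 139047 = (-77868 - 2732) + 139047 = -80600 + 139047 = 58447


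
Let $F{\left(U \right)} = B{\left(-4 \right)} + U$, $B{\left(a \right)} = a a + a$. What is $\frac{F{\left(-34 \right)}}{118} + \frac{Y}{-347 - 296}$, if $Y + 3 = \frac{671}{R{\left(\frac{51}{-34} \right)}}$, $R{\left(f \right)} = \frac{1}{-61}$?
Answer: $\frac{2408033}{37937} \approx 63.475$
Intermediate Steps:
$R{\left(f \right)} = - \frac{1}{61}$
$B{\left(a \right)} = a + a^{2}$ ($B{\left(a \right)} = a^{2} + a = a + a^{2}$)
$Y = -40934$ ($Y = -3 + \frac{671}{- \frac{1}{61}} = -3 + 671 \left(-61\right) = -3 - 40931 = -40934$)
$F{\left(U \right)} = 12 + U$ ($F{\left(U \right)} = - 4 \left(1 - 4\right) + U = \left(-4\right) \left(-3\right) + U = 12 + U$)
$\frac{F{\left(-34 \right)}}{118} + \frac{Y}{-347 - 296} = \frac{12 - 34}{118} - \frac{40934}{-347 - 296} = \left(-22\right) \frac{1}{118} - \frac{40934}{-643} = - \frac{11}{59} - - \frac{40934}{643} = - \frac{11}{59} + \frac{40934}{643} = \frac{2408033}{37937}$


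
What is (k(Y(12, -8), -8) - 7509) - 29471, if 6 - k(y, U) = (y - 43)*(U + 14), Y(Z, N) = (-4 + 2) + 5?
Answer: -36734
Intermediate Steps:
Y(Z, N) = 3 (Y(Z, N) = -2 + 5 = 3)
k(y, U) = 6 - (-43 + y)*(14 + U) (k(y, U) = 6 - (y - 43)*(U + 14) = 6 - (-43 + y)*(14 + U))
(k(Y(12, -8), -8) - 7509) - 29471 = ((608 - 14*3 + 43*(-8) - 1*(-8)*3) - 7509) - 29471 = ((608 - 42 - 344 + 24) - 7509) - 29471 = (246 - 7509) - 29471 = -7263 - 29471 = -36734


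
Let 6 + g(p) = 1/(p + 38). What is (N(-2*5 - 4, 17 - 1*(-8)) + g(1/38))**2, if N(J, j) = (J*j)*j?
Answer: 160082770273924/2088025 ≈ 7.6667e+7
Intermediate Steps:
N(J, j) = J*j**2
g(p) = -6 + 1/(38 + p) (g(p) = -6 + 1/(p + 38) = -6 + 1/(38 + p))
(N(-2*5 - 4, 17 - 1*(-8)) + g(1/38))**2 = ((-2*5 - 4)*(17 - 1*(-8))**2 + (-227 - 6/38)/(38 + 1/38))**2 = ((-10 - 4)*(17 + 8)**2 + (-227 - 6*1/38)/(38 + 1/38))**2 = (-14*25**2 + (-227 - 3/19)/(1445/38))**2 = (-14*625 + (38/1445)*(-4316/19))**2 = (-8750 - 8632/1445)**2 = (-12652382/1445)**2 = 160082770273924/2088025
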